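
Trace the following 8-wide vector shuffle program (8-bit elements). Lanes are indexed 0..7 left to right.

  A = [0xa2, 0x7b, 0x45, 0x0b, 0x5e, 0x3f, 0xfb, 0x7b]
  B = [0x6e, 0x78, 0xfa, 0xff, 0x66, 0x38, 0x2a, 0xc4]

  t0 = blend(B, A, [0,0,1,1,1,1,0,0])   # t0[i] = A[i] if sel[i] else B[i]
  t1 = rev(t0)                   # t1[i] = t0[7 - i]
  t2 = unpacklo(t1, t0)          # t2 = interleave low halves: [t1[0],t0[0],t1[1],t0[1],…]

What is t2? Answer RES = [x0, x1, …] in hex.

RES = [ 0xc4  0x6e  0x2a  0x78  0x3f  0x45  0x5e  0x0b ]

t0 = [0x6e, 0x78, 0x45, 0x0b, 0x5e, 0x3f, 0x2a, 0xc4]
t1 = [0xc4, 0x2a, 0x3f, 0x5e, 0x0b, 0x45, 0x78, 0x6e]
t2 = [0xc4, 0x6e, 0x2a, 0x78, 0x3f, 0x45, 0x5e, 0x0b]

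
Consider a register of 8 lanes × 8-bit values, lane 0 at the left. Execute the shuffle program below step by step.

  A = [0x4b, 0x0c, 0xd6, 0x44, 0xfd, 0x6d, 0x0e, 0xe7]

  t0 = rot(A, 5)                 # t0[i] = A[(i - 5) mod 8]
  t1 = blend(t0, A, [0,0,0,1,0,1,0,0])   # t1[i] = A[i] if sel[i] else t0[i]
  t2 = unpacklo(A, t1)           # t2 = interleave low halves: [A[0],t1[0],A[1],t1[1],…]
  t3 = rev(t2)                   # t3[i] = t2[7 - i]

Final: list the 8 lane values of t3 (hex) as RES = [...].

RES = [ 0x44  0x44  0x6d  0xd6  0xfd  0x0c  0x44  0x4b ]

→ t0 |44|fd|6d|0e|e7|4b|0c|d6|
→ t1 |44|fd|6d|44|e7|6d|0c|d6|
→ t2 |4b|44|0c|fd|d6|6d|44|44|
→ t3 |44|44|6d|d6|fd|0c|44|4b|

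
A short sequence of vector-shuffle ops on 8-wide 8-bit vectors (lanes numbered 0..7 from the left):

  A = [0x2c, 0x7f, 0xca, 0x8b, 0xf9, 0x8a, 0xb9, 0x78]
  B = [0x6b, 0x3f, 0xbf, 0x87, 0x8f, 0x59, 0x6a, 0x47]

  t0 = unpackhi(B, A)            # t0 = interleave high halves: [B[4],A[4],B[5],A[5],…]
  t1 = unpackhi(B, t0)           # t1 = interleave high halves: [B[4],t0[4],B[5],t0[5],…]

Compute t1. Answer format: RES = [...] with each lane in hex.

RES = [ 0x8f  0x6a  0x59  0xb9  0x6a  0x47  0x47  0x78 ]

t0 = [0x8f, 0xf9, 0x59, 0x8a, 0x6a, 0xb9, 0x47, 0x78]
t1 = [0x8f, 0x6a, 0x59, 0xb9, 0x6a, 0x47, 0x47, 0x78]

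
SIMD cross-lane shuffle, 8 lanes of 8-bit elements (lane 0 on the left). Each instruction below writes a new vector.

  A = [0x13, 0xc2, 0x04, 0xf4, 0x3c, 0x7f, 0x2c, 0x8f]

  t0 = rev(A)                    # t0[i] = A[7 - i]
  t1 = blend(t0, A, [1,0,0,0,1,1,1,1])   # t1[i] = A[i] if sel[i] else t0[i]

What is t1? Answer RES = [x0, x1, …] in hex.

→ t0 |8f|2c|7f|3c|f4|04|c2|13|
→ t1 |13|2c|7f|3c|3c|7f|2c|8f|

RES = [ 0x13  0x2c  0x7f  0x3c  0x3c  0x7f  0x2c  0x8f ]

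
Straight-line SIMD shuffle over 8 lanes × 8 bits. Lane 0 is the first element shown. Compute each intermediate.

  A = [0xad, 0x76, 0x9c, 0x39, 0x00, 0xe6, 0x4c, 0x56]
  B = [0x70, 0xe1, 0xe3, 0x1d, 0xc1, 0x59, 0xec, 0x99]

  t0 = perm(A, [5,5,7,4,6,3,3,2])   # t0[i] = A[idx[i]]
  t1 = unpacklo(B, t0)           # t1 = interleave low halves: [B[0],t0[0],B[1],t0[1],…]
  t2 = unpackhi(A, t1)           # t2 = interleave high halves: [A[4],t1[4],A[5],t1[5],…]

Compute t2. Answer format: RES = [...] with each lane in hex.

→ t0 |e6|e6|56|00|4c|39|39|9c|
→ t1 |70|e6|e1|e6|e3|56|1d|00|
→ t2 |00|e3|e6|56|4c|1d|56|00|

RES = [0x00, 0xe3, 0xe6, 0x56, 0x4c, 0x1d, 0x56, 0x00]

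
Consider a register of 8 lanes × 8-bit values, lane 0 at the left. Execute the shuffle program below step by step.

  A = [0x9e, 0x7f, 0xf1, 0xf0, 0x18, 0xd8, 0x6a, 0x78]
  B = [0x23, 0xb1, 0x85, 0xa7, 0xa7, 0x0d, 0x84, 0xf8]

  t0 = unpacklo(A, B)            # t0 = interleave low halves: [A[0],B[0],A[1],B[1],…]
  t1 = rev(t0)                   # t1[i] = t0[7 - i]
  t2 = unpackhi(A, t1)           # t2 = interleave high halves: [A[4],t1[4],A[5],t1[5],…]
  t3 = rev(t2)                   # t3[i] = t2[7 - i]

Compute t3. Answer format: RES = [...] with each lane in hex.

→ t0 |9e|23|7f|b1|f1|85|f0|a7|
→ t1 |a7|f0|85|f1|b1|7f|23|9e|
→ t2 |18|b1|d8|7f|6a|23|78|9e|
→ t3 |9e|78|23|6a|7f|d8|b1|18|

RES = [0x9e, 0x78, 0x23, 0x6a, 0x7f, 0xd8, 0xb1, 0x18]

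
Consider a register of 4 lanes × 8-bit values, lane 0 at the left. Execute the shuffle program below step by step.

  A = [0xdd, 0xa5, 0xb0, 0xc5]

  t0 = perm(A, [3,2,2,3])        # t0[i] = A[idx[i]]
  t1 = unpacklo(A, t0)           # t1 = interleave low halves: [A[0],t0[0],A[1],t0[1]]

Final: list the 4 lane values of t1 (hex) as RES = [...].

→ t0 |c5|b0|b0|c5|
→ t1 |dd|c5|a5|b0|

RES = [0xdd, 0xc5, 0xa5, 0xb0]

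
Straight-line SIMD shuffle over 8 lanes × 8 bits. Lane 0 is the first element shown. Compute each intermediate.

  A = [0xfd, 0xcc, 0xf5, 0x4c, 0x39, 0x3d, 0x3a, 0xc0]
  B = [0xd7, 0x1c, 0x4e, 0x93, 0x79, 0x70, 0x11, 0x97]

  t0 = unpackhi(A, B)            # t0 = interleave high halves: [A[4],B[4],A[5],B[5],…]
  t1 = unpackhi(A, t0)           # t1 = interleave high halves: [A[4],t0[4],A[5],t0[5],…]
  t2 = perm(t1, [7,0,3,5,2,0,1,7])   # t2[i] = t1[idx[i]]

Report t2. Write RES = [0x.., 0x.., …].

RES = [ 0x97  0x39  0x11  0xc0  0x3d  0x39  0x3a  0x97 ]

t0 = [0x39, 0x79, 0x3d, 0x70, 0x3a, 0x11, 0xc0, 0x97]
t1 = [0x39, 0x3a, 0x3d, 0x11, 0x3a, 0xc0, 0xc0, 0x97]
t2 = [0x97, 0x39, 0x11, 0xc0, 0x3d, 0x39, 0x3a, 0x97]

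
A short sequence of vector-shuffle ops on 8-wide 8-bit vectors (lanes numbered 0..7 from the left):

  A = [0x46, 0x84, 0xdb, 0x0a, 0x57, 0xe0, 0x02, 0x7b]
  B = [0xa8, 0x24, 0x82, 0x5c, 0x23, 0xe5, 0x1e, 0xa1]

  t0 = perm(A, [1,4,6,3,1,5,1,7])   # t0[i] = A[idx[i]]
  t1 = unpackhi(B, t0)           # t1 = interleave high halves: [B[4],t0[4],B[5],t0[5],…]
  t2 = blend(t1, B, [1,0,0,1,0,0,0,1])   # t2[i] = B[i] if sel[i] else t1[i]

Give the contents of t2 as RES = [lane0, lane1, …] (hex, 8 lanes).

RES = [ 0xa8  0x84  0xe5  0x5c  0x1e  0x84  0xa1  0xa1 ]

t0 = [0x84, 0x57, 0x02, 0x0a, 0x84, 0xe0, 0x84, 0x7b]
t1 = [0x23, 0x84, 0xe5, 0xe0, 0x1e, 0x84, 0xa1, 0x7b]
t2 = [0xa8, 0x84, 0xe5, 0x5c, 0x1e, 0x84, 0xa1, 0xa1]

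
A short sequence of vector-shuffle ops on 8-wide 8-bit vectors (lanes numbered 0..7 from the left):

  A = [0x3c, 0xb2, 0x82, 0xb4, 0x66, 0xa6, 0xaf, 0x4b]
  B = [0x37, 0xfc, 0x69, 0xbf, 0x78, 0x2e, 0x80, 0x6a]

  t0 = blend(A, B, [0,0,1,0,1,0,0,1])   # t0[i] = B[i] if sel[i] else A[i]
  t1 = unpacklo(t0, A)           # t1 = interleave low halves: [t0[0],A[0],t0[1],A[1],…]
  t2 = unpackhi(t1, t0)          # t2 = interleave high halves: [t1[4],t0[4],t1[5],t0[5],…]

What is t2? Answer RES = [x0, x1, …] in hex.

RES = [ 0x69  0x78  0x82  0xa6  0xb4  0xaf  0xb4  0x6a ]

t0 = [0x3c, 0xb2, 0x69, 0xb4, 0x78, 0xa6, 0xaf, 0x6a]
t1 = [0x3c, 0x3c, 0xb2, 0xb2, 0x69, 0x82, 0xb4, 0xb4]
t2 = [0x69, 0x78, 0x82, 0xa6, 0xb4, 0xaf, 0xb4, 0x6a]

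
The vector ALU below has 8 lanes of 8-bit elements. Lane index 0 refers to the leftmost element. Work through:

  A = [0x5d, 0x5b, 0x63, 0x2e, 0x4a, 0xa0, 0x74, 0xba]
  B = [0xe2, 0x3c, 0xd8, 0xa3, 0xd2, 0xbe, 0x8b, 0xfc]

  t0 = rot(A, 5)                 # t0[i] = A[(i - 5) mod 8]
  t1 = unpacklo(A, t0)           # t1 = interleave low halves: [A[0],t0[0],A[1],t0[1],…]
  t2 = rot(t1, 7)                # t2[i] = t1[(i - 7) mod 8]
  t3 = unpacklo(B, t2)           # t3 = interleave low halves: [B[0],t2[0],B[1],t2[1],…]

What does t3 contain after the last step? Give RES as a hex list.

RES = [0xe2, 0x2e, 0x3c, 0x5b, 0xd8, 0x4a, 0xa3, 0x63]

  t0: 2e 4a a0 74 ba 5d 5b 63
  t1: 5d 2e 5b 4a 63 a0 2e 74
  t2: 2e 5b 4a 63 a0 2e 74 5d
  t3: e2 2e 3c 5b d8 4a a3 63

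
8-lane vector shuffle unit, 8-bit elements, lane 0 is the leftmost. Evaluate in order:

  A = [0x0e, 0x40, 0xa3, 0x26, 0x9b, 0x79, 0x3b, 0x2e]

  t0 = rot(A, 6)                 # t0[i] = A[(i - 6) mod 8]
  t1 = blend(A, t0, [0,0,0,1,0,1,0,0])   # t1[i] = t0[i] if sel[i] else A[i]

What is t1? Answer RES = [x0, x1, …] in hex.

t0 = [0xa3, 0x26, 0x9b, 0x79, 0x3b, 0x2e, 0x0e, 0x40]
t1 = [0x0e, 0x40, 0xa3, 0x79, 0x9b, 0x2e, 0x3b, 0x2e]

RES = [0x0e, 0x40, 0xa3, 0x79, 0x9b, 0x2e, 0x3b, 0x2e]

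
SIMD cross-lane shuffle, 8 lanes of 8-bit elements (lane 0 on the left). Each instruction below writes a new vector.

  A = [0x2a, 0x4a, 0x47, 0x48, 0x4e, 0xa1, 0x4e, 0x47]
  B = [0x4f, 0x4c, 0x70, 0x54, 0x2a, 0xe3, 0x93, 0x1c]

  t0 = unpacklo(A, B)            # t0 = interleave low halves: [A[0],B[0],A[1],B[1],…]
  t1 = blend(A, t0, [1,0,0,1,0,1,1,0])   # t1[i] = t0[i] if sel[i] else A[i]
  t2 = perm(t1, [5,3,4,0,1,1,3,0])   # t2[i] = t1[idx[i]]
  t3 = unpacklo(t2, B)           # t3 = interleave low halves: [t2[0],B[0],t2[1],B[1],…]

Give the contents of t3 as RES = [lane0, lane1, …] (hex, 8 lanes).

  t0: 2a 4f 4a 4c 47 70 48 54
  t1: 2a 4a 47 4c 4e 70 48 47
  t2: 70 4c 4e 2a 4a 4a 4c 2a
  t3: 70 4f 4c 4c 4e 70 2a 54

RES = [ 0x70  0x4f  0x4c  0x4c  0x4e  0x70  0x2a  0x54 ]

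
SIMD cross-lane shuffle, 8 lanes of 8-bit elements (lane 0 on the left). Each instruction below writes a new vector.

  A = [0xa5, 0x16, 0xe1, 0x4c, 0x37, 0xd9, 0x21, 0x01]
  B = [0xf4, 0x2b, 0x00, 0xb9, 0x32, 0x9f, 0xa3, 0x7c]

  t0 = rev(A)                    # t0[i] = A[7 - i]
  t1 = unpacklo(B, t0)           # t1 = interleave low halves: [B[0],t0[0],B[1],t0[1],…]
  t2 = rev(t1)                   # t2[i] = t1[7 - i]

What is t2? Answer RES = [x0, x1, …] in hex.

RES = [0x37, 0xb9, 0xd9, 0x00, 0x21, 0x2b, 0x01, 0xf4]

  t0: 01 21 d9 37 4c e1 16 a5
  t1: f4 01 2b 21 00 d9 b9 37
  t2: 37 b9 d9 00 21 2b 01 f4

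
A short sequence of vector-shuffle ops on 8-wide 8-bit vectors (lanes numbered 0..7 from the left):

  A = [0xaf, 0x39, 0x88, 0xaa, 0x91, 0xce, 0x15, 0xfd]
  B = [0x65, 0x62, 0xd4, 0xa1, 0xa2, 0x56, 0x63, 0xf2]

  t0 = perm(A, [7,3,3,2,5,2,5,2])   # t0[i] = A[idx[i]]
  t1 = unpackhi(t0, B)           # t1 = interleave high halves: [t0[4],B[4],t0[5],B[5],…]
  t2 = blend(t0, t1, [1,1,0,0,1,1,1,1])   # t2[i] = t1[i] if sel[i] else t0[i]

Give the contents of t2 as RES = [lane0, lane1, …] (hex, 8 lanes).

→ t0 |fd|aa|aa|88|ce|88|ce|88|
→ t1 |ce|a2|88|56|ce|63|88|f2|
→ t2 |ce|a2|aa|88|ce|63|88|f2|

RES = [0xce, 0xa2, 0xaa, 0x88, 0xce, 0x63, 0x88, 0xf2]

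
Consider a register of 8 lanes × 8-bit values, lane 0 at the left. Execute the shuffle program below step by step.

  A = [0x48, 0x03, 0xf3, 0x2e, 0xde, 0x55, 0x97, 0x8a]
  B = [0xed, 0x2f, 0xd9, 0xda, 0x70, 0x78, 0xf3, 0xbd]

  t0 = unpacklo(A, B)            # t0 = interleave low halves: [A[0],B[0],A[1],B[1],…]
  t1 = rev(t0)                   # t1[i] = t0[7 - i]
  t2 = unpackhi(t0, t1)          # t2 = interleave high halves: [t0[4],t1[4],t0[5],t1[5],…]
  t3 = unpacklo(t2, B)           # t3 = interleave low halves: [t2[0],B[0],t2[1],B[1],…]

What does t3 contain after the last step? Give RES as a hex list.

RES = [ 0xf3  0xed  0x2f  0x2f  0xd9  0xd9  0x03  0xda ]

  t0: 48 ed 03 2f f3 d9 2e da
  t1: da 2e d9 f3 2f 03 ed 48
  t2: f3 2f d9 03 2e ed da 48
  t3: f3 ed 2f 2f d9 d9 03 da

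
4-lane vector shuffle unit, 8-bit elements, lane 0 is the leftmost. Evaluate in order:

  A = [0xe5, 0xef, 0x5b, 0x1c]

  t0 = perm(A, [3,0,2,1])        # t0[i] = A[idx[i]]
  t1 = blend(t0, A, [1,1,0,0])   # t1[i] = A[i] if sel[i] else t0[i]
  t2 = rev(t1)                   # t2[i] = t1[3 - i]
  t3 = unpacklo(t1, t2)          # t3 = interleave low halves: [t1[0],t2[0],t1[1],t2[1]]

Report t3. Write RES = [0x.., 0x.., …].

RES = [ 0xe5  0xef  0xef  0x5b ]

t0 = [0x1c, 0xe5, 0x5b, 0xef]
t1 = [0xe5, 0xef, 0x5b, 0xef]
t2 = [0xef, 0x5b, 0xef, 0xe5]
t3 = [0xe5, 0xef, 0xef, 0x5b]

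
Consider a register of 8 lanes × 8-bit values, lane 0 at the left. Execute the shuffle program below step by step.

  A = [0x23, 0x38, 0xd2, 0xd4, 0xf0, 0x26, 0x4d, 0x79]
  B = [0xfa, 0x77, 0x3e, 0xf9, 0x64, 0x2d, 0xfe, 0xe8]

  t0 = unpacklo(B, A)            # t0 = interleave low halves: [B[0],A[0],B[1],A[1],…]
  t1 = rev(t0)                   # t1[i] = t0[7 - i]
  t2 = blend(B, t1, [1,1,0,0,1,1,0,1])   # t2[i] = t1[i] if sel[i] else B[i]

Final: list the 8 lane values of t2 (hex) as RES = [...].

RES = [ 0xd4  0xf9  0x3e  0xf9  0x38  0x77  0xfe  0xfa ]

  t0: fa 23 77 38 3e d2 f9 d4
  t1: d4 f9 d2 3e 38 77 23 fa
  t2: d4 f9 3e f9 38 77 fe fa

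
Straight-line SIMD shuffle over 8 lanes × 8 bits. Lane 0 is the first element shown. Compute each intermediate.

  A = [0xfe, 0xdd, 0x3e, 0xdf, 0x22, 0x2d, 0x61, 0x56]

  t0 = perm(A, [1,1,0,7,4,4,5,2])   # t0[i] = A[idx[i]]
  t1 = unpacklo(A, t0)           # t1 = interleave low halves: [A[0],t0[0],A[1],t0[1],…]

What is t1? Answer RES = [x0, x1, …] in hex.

RES = [ 0xfe  0xdd  0xdd  0xdd  0x3e  0xfe  0xdf  0x56 ]

t0 = [0xdd, 0xdd, 0xfe, 0x56, 0x22, 0x22, 0x2d, 0x3e]
t1 = [0xfe, 0xdd, 0xdd, 0xdd, 0x3e, 0xfe, 0xdf, 0x56]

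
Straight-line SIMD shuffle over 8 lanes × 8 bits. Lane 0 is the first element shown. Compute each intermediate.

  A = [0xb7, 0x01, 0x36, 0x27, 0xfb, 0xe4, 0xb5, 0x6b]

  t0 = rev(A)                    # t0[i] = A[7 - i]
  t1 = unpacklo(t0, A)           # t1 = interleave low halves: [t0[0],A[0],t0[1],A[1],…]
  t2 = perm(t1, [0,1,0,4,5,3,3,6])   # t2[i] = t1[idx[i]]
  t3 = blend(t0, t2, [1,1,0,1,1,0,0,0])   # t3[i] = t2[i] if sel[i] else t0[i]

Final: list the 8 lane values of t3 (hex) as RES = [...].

RES = [ 0x6b  0xb7  0xe4  0xe4  0x36  0x36  0x01  0xb7 ]

  t0: 6b b5 e4 fb 27 36 01 b7
  t1: 6b b7 b5 01 e4 36 fb 27
  t2: 6b b7 6b e4 36 01 01 fb
  t3: 6b b7 e4 e4 36 36 01 b7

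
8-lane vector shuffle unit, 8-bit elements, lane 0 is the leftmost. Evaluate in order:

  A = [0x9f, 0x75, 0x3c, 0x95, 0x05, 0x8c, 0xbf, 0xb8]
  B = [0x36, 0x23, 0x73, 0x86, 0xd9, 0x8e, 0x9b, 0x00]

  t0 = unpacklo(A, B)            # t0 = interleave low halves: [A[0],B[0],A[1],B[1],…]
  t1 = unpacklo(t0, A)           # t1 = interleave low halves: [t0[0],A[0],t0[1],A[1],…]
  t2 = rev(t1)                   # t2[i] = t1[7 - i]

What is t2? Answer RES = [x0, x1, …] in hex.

  t0: 9f 36 75 23 3c 73 95 86
  t1: 9f 9f 36 75 75 3c 23 95
  t2: 95 23 3c 75 75 36 9f 9f

RES = [0x95, 0x23, 0x3c, 0x75, 0x75, 0x36, 0x9f, 0x9f]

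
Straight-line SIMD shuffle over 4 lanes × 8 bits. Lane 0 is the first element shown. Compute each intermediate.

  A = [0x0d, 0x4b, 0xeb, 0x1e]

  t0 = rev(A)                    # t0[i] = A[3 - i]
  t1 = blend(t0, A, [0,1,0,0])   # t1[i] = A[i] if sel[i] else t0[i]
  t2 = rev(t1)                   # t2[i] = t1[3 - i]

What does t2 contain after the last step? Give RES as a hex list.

  t0: 1e eb 4b 0d
  t1: 1e 4b 4b 0d
  t2: 0d 4b 4b 1e

RES = [ 0x0d  0x4b  0x4b  0x1e ]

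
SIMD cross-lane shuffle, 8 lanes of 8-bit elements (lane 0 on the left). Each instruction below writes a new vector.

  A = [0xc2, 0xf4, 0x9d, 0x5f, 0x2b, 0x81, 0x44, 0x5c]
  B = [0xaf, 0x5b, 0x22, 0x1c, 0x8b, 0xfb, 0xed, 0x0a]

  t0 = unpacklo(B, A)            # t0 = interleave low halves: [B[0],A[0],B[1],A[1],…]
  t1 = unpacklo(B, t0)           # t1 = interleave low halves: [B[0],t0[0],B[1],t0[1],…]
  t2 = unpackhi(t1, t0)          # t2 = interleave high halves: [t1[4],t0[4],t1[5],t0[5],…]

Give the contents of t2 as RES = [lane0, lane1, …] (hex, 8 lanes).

t0 = [0xaf, 0xc2, 0x5b, 0xf4, 0x22, 0x9d, 0x1c, 0x5f]
t1 = [0xaf, 0xaf, 0x5b, 0xc2, 0x22, 0x5b, 0x1c, 0xf4]
t2 = [0x22, 0x22, 0x5b, 0x9d, 0x1c, 0x1c, 0xf4, 0x5f]

RES = [ 0x22  0x22  0x5b  0x9d  0x1c  0x1c  0xf4  0x5f ]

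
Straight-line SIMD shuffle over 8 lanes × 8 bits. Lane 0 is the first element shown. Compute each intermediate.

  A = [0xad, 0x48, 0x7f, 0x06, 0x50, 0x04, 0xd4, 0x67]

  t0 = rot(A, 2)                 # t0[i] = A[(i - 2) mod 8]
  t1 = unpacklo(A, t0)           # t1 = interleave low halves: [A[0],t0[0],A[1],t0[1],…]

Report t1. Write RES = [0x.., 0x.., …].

  t0: d4 67 ad 48 7f 06 50 04
  t1: ad d4 48 67 7f ad 06 48

RES = [0xad, 0xd4, 0x48, 0x67, 0x7f, 0xad, 0x06, 0x48]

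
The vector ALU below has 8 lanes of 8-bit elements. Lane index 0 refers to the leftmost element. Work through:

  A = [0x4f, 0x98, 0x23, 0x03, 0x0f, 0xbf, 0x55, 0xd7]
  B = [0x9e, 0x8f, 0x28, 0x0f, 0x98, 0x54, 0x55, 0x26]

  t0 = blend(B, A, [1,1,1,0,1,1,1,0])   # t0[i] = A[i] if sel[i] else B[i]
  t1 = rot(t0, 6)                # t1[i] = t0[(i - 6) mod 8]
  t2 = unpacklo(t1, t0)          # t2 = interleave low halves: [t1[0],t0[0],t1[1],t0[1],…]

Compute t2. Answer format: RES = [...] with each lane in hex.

  t0: 4f 98 23 0f 0f bf 55 26
  t1: 23 0f 0f bf 55 26 4f 98
  t2: 23 4f 0f 98 0f 23 bf 0f

RES = [ 0x23  0x4f  0x0f  0x98  0x0f  0x23  0xbf  0x0f ]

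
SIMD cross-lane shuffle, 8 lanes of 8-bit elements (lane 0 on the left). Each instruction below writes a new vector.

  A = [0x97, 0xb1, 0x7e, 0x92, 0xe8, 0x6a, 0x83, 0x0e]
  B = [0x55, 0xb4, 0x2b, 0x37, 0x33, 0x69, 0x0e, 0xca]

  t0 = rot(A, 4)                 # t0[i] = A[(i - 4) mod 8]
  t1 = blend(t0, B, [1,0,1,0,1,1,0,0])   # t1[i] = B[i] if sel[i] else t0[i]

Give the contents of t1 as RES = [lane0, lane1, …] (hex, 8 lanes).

RES = [ 0x55  0x6a  0x2b  0x0e  0x33  0x69  0x7e  0x92 ]

  t0: e8 6a 83 0e 97 b1 7e 92
  t1: 55 6a 2b 0e 33 69 7e 92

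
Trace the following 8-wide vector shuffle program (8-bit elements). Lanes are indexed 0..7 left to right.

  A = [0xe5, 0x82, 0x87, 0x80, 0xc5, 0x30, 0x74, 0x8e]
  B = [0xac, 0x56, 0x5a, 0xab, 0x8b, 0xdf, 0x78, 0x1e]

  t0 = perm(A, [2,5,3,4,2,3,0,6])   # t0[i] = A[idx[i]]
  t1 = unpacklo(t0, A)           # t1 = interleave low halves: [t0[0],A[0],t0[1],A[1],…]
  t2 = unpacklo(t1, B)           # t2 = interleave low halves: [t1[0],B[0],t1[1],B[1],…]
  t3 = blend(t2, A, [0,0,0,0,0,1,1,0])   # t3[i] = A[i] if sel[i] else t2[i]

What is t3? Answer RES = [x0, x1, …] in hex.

t0 = [0x87, 0x30, 0x80, 0xc5, 0x87, 0x80, 0xe5, 0x74]
t1 = [0x87, 0xe5, 0x30, 0x82, 0x80, 0x87, 0xc5, 0x80]
t2 = [0x87, 0xac, 0xe5, 0x56, 0x30, 0x5a, 0x82, 0xab]
t3 = [0x87, 0xac, 0xe5, 0x56, 0x30, 0x30, 0x74, 0xab]

RES = [ 0x87  0xac  0xe5  0x56  0x30  0x30  0x74  0xab ]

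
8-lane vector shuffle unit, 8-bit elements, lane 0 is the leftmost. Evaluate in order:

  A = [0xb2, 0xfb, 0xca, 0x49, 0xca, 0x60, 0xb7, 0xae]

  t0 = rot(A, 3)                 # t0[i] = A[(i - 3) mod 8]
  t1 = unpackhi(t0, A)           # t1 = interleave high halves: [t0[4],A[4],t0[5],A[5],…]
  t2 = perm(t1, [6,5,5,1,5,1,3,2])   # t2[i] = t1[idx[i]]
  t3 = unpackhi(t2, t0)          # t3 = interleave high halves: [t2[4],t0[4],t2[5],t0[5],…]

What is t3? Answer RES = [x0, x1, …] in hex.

t0 = [0x60, 0xb7, 0xae, 0xb2, 0xfb, 0xca, 0x49, 0xca]
t1 = [0xfb, 0xca, 0xca, 0x60, 0x49, 0xb7, 0xca, 0xae]
t2 = [0xca, 0xb7, 0xb7, 0xca, 0xb7, 0xca, 0x60, 0xca]
t3 = [0xb7, 0xfb, 0xca, 0xca, 0x60, 0x49, 0xca, 0xca]

RES = [ 0xb7  0xfb  0xca  0xca  0x60  0x49  0xca  0xca ]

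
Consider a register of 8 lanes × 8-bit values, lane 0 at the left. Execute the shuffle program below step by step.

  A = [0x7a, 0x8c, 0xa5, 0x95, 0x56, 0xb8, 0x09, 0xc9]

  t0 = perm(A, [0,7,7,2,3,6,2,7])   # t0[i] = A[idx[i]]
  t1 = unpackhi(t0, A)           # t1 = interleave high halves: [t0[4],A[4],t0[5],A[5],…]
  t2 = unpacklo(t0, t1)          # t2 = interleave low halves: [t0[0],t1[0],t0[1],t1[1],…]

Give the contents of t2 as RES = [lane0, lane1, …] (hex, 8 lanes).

t0 = [0x7a, 0xc9, 0xc9, 0xa5, 0x95, 0x09, 0xa5, 0xc9]
t1 = [0x95, 0x56, 0x09, 0xb8, 0xa5, 0x09, 0xc9, 0xc9]
t2 = [0x7a, 0x95, 0xc9, 0x56, 0xc9, 0x09, 0xa5, 0xb8]

RES = [0x7a, 0x95, 0xc9, 0x56, 0xc9, 0x09, 0xa5, 0xb8]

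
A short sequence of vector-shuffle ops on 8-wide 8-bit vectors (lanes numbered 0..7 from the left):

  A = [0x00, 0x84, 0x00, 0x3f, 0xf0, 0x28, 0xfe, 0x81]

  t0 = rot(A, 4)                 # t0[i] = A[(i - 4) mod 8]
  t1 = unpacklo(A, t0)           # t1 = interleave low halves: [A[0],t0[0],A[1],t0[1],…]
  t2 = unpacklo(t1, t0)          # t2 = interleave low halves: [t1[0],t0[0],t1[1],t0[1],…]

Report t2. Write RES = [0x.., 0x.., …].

t0 = [0xf0, 0x28, 0xfe, 0x81, 0x00, 0x84, 0x00, 0x3f]
t1 = [0x00, 0xf0, 0x84, 0x28, 0x00, 0xfe, 0x3f, 0x81]
t2 = [0x00, 0xf0, 0xf0, 0x28, 0x84, 0xfe, 0x28, 0x81]

RES = [0x00, 0xf0, 0xf0, 0x28, 0x84, 0xfe, 0x28, 0x81]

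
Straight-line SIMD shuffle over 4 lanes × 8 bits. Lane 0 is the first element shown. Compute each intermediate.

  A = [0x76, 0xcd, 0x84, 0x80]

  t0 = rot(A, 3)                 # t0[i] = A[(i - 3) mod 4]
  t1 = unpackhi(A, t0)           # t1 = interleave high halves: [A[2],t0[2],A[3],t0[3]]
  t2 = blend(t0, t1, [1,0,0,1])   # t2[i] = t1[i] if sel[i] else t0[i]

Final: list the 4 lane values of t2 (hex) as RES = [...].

→ t0 |cd|84|80|76|
→ t1 |84|80|80|76|
→ t2 |84|84|80|76|

RES = [0x84, 0x84, 0x80, 0x76]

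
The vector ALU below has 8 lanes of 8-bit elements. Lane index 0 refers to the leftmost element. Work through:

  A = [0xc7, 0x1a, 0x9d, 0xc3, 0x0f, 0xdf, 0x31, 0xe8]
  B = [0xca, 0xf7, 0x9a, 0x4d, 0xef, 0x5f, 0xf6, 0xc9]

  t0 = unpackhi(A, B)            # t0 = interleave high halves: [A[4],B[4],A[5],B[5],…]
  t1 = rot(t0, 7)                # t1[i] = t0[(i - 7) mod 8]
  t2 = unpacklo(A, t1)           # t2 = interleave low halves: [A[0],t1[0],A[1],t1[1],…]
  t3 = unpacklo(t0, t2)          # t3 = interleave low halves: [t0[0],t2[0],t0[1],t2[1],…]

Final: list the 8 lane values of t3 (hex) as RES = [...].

RES = [ 0x0f  0xc7  0xef  0xef  0xdf  0x1a  0x5f  0xdf ]

t0 = [0x0f, 0xef, 0xdf, 0x5f, 0x31, 0xf6, 0xe8, 0xc9]
t1 = [0xef, 0xdf, 0x5f, 0x31, 0xf6, 0xe8, 0xc9, 0x0f]
t2 = [0xc7, 0xef, 0x1a, 0xdf, 0x9d, 0x5f, 0xc3, 0x31]
t3 = [0x0f, 0xc7, 0xef, 0xef, 0xdf, 0x1a, 0x5f, 0xdf]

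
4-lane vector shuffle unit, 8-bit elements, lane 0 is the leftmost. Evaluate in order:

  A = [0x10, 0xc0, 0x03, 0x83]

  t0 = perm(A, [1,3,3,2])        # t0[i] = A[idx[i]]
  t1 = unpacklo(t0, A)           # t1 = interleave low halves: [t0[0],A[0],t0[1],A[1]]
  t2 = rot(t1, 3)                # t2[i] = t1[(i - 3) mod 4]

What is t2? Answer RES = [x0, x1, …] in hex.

→ t0 |c0|83|83|03|
→ t1 |c0|10|83|c0|
→ t2 |10|83|c0|c0|

RES = [0x10, 0x83, 0xc0, 0xc0]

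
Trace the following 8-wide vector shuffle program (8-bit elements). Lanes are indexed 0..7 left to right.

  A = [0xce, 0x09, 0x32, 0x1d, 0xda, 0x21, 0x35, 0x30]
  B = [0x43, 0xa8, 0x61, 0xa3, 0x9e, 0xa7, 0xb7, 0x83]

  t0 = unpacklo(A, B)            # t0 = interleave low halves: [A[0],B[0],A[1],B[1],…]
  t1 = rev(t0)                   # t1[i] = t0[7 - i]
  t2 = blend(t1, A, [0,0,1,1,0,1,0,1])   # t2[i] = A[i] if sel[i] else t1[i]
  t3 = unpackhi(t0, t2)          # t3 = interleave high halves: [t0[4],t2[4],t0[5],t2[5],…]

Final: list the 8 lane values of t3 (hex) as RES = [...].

  t0: ce 43 09 a8 32 61 1d a3
  t1: a3 1d 61 32 a8 09 43 ce
  t2: a3 1d 32 1d a8 21 43 30
  t3: 32 a8 61 21 1d 43 a3 30

RES = [ 0x32  0xa8  0x61  0x21  0x1d  0x43  0xa3  0x30 ]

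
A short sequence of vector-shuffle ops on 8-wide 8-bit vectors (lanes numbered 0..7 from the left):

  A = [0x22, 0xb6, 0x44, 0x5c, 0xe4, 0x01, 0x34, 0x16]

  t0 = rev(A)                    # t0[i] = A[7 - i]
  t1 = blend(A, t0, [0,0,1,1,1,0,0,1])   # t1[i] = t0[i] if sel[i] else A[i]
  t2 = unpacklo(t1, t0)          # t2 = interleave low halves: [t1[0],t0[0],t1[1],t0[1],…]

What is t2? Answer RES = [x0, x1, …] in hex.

RES = [ 0x22  0x16  0xb6  0x34  0x01  0x01  0xe4  0xe4 ]

t0 = [0x16, 0x34, 0x01, 0xe4, 0x5c, 0x44, 0xb6, 0x22]
t1 = [0x22, 0xb6, 0x01, 0xe4, 0x5c, 0x01, 0x34, 0x22]
t2 = [0x22, 0x16, 0xb6, 0x34, 0x01, 0x01, 0xe4, 0xe4]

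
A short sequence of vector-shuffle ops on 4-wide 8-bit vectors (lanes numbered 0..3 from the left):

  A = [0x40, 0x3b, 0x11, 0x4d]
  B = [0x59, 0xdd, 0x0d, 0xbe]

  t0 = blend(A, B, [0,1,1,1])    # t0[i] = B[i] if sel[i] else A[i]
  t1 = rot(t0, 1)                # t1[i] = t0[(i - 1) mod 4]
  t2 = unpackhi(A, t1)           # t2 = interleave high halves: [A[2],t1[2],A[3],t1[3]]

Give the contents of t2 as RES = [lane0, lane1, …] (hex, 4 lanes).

RES = [0x11, 0xdd, 0x4d, 0x0d]

t0 = [0x40, 0xdd, 0x0d, 0xbe]
t1 = [0xbe, 0x40, 0xdd, 0x0d]
t2 = [0x11, 0xdd, 0x4d, 0x0d]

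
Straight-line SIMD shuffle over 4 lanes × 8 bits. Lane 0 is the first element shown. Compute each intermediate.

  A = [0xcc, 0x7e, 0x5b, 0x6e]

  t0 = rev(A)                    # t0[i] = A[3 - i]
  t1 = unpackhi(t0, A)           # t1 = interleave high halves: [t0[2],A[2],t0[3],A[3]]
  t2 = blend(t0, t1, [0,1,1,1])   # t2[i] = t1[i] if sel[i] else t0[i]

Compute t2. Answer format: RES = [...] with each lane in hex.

→ t0 |6e|5b|7e|cc|
→ t1 |7e|5b|cc|6e|
→ t2 |6e|5b|cc|6e|

RES = [0x6e, 0x5b, 0xcc, 0x6e]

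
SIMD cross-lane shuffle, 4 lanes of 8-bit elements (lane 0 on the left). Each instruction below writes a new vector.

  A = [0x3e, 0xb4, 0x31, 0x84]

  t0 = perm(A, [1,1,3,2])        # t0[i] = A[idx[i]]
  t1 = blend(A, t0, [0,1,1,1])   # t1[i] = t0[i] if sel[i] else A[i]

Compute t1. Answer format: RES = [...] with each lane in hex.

RES = [0x3e, 0xb4, 0x84, 0x31]

  t0: b4 b4 84 31
  t1: 3e b4 84 31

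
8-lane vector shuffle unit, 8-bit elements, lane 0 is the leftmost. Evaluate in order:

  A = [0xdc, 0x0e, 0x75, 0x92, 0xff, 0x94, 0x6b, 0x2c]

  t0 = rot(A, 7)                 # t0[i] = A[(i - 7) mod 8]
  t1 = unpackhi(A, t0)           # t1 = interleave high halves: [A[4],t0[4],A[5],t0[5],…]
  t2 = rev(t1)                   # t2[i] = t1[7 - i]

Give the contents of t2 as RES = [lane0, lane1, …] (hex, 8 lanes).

RES = [ 0xdc  0x2c  0x2c  0x6b  0x6b  0x94  0x94  0xff ]

  t0: 0e 75 92 ff 94 6b 2c dc
  t1: ff 94 94 6b 6b 2c 2c dc
  t2: dc 2c 2c 6b 6b 94 94 ff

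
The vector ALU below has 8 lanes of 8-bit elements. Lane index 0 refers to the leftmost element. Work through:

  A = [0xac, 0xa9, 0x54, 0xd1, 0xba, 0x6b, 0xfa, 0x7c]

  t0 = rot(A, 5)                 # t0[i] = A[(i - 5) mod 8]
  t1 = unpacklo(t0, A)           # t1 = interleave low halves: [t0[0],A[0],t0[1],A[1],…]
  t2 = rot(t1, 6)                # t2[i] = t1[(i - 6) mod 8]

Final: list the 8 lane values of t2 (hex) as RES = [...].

→ t0 |d1|ba|6b|fa|7c|ac|a9|54|
→ t1 |d1|ac|ba|a9|6b|54|fa|d1|
→ t2 |ba|a9|6b|54|fa|d1|d1|ac|

RES = [ 0xba  0xa9  0x6b  0x54  0xfa  0xd1  0xd1  0xac ]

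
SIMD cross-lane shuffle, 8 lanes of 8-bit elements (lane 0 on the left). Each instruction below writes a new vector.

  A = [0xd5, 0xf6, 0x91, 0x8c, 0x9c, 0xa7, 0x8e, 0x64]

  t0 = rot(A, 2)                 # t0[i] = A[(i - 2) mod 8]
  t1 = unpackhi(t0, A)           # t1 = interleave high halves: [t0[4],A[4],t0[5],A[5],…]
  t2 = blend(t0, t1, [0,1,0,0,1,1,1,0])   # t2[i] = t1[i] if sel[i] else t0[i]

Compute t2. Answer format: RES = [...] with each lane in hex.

→ t0 |8e|64|d5|f6|91|8c|9c|a7|
→ t1 |91|9c|8c|a7|9c|8e|a7|64|
→ t2 |8e|9c|d5|f6|9c|8e|a7|a7|

RES = [0x8e, 0x9c, 0xd5, 0xf6, 0x9c, 0x8e, 0xa7, 0xa7]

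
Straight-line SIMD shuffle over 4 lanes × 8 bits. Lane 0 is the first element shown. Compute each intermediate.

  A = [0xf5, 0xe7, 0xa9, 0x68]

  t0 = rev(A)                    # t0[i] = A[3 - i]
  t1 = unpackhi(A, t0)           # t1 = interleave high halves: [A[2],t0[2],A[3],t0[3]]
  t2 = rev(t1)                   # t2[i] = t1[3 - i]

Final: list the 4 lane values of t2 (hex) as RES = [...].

  t0: 68 a9 e7 f5
  t1: a9 e7 68 f5
  t2: f5 68 e7 a9

RES = [ 0xf5  0x68  0xe7  0xa9 ]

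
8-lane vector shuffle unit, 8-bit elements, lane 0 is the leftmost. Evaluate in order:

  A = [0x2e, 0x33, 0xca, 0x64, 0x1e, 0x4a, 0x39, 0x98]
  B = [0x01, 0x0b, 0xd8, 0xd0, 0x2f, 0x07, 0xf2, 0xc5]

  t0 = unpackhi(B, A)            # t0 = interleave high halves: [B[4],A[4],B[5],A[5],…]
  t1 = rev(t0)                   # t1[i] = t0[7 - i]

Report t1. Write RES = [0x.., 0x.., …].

RES = [0x98, 0xc5, 0x39, 0xf2, 0x4a, 0x07, 0x1e, 0x2f]

t0 = [0x2f, 0x1e, 0x07, 0x4a, 0xf2, 0x39, 0xc5, 0x98]
t1 = [0x98, 0xc5, 0x39, 0xf2, 0x4a, 0x07, 0x1e, 0x2f]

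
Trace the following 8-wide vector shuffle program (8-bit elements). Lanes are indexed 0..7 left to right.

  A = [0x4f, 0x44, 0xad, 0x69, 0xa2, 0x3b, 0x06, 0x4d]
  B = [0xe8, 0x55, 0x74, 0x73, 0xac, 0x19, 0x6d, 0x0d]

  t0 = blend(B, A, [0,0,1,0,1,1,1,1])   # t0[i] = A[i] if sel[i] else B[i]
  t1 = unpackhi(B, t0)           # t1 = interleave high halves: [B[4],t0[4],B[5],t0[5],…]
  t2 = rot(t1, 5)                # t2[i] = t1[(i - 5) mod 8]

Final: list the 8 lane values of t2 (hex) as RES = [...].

RES = [0x3b, 0x6d, 0x06, 0x0d, 0x4d, 0xac, 0xa2, 0x19]

  t0: e8 55 ad 73 a2 3b 06 4d
  t1: ac a2 19 3b 6d 06 0d 4d
  t2: 3b 6d 06 0d 4d ac a2 19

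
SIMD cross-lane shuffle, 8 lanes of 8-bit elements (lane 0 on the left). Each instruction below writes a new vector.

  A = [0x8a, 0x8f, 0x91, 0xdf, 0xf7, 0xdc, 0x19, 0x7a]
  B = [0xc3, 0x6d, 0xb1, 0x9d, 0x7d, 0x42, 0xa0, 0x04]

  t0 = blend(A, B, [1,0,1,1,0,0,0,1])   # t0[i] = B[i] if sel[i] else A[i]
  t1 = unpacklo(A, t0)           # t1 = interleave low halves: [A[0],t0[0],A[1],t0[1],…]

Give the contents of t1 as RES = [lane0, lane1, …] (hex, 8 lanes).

RES = [ 0x8a  0xc3  0x8f  0x8f  0x91  0xb1  0xdf  0x9d ]

→ t0 |c3|8f|b1|9d|f7|dc|19|04|
→ t1 |8a|c3|8f|8f|91|b1|df|9d|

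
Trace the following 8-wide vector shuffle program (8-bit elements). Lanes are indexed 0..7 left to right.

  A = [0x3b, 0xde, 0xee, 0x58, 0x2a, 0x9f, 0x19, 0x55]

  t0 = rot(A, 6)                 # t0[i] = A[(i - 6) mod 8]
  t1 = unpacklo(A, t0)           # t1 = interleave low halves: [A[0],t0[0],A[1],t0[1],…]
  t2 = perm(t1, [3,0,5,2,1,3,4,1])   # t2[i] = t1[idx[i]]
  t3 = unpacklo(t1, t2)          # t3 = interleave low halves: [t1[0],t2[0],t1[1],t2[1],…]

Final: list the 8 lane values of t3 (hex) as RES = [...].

  t0: ee 58 2a 9f 19 55 3b de
  t1: 3b ee de 58 ee 2a 58 9f
  t2: 58 3b 2a de ee 58 ee ee
  t3: 3b 58 ee 3b de 2a 58 de

RES = [ 0x3b  0x58  0xee  0x3b  0xde  0x2a  0x58  0xde ]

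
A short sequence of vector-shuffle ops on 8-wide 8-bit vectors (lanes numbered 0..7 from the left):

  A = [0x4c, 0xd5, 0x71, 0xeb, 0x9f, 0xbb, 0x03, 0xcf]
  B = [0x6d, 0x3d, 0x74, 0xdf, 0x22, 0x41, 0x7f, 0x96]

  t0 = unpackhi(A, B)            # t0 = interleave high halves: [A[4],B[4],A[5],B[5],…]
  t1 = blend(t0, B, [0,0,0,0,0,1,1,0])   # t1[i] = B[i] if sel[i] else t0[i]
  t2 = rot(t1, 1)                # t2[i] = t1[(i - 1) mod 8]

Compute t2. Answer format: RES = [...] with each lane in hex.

  t0: 9f 22 bb 41 03 7f cf 96
  t1: 9f 22 bb 41 03 41 7f 96
  t2: 96 9f 22 bb 41 03 41 7f

RES = [0x96, 0x9f, 0x22, 0xbb, 0x41, 0x03, 0x41, 0x7f]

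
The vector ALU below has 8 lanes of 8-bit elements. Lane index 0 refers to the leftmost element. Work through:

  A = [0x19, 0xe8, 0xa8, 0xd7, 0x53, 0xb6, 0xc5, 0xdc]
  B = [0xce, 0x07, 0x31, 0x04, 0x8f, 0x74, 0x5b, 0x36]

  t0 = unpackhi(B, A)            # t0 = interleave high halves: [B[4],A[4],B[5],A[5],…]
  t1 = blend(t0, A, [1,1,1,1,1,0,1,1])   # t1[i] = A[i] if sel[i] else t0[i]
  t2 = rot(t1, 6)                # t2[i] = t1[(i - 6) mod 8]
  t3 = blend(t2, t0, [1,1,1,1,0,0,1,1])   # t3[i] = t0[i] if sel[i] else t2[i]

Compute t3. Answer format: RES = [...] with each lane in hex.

  t0: 8f 53 74 b6 5b c5 36 dc
  t1: 19 e8 a8 d7 53 c5 c5 dc
  t2: a8 d7 53 c5 c5 dc 19 e8
  t3: 8f 53 74 b6 c5 dc 36 dc

RES = [0x8f, 0x53, 0x74, 0xb6, 0xc5, 0xdc, 0x36, 0xdc]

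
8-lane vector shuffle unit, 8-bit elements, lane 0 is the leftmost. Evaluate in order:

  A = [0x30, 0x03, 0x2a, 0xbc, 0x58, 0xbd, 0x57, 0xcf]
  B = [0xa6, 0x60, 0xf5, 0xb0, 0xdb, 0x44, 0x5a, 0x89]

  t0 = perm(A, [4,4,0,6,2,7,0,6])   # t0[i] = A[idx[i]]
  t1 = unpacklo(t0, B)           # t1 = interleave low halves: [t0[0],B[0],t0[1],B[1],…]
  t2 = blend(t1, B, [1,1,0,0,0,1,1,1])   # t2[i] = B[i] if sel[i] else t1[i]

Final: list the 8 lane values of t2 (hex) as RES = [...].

t0 = [0x58, 0x58, 0x30, 0x57, 0x2a, 0xcf, 0x30, 0x57]
t1 = [0x58, 0xa6, 0x58, 0x60, 0x30, 0xf5, 0x57, 0xb0]
t2 = [0xa6, 0x60, 0x58, 0x60, 0x30, 0x44, 0x5a, 0x89]

RES = [0xa6, 0x60, 0x58, 0x60, 0x30, 0x44, 0x5a, 0x89]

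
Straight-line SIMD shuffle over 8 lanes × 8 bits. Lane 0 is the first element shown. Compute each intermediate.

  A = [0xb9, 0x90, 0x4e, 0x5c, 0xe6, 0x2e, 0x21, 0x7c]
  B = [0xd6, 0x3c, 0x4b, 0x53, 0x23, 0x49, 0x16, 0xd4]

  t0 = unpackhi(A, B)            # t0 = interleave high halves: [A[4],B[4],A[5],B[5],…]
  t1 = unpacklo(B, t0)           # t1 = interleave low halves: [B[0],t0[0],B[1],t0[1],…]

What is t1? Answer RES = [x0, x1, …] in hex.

→ t0 |e6|23|2e|49|21|16|7c|d4|
→ t1 |d6|e6|3c|23|4b|2e|53|49|

RES = [0xd6, 0xe6, 0x3c, 0x23, 0x4b, 0x2e, 0x53, 0x49]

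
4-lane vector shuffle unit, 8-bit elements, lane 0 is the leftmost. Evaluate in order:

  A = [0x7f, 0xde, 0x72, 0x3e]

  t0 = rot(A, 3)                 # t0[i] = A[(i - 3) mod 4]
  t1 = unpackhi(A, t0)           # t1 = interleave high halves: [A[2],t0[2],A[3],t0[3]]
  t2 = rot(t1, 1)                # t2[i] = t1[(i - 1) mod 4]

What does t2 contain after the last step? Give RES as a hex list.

→ t0 |de|72|3e|7f|
→ t1 |72|3e|3e|7f|
→ t2 |7f|72|3e|3e|

RES = [ 0x7f  0x72  0x3e  0x3e ]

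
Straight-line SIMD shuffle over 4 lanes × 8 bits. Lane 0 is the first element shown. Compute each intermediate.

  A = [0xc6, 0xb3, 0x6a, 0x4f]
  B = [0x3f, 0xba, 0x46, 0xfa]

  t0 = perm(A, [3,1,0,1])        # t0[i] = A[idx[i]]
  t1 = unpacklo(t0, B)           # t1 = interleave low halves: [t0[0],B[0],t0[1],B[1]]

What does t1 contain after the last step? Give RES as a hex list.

RES = [0x4f, 0x3f, 0xb3, 0xba]

t0 = [0x4f, 0xb3, 0xc6, 0xb3]
t1 = [0x4f, 0x3f, 0xb3, 0xba]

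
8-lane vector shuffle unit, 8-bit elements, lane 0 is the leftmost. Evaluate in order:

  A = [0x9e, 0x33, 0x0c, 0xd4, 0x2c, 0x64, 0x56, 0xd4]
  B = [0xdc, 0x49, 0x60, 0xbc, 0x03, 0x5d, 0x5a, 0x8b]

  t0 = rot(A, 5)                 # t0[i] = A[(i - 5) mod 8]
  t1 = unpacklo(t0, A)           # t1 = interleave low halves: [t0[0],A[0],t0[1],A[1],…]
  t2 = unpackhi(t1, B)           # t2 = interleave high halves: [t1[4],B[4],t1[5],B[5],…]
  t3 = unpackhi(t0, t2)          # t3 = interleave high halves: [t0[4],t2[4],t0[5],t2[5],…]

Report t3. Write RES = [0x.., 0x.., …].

RES = [ 0xd4  0x56  0x9e  0x5a  0x33  0xd4  0x0c  0x8b ]

  t0: d4 2c 64 56 d4 9e 33 0c
  t1: d4 9e 2c 33 64 0c 56 d4
  t2: 64 03 0c 5d 56 5a d4 8b
  t3: d4 56 9e 5a 33 d4 0c 8b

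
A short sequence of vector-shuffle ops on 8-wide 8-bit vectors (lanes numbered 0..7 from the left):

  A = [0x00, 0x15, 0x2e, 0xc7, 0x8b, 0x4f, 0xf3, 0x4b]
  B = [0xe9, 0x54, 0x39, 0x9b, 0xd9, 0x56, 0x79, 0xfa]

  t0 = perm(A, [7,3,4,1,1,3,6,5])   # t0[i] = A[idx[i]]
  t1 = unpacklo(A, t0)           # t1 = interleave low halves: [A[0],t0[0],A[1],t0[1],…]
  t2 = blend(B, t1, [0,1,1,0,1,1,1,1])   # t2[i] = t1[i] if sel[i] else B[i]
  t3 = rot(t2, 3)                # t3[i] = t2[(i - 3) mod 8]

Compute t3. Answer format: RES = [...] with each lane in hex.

t0 = [0x4b, 0xc7, 0x8b, 0x15, 0x15, 0xc7, 0xf3, 0x4f]
t1 = [0x00, 0x4b, 0x15, 0xc7, 0x2e, 0x8b, 0xc7, 0x15]
t2 = [0xe9, 0x4b, 0x15, 0x9b, 0x2e, 0x8b, 0xc7, 0x15]
t3 = [0x8b, 0xc7, 0x15, 0xe9, 0x4b, 0x15, 0x9b, 0x2e]

RES = [ 0x8b  0xc7  0x15  0xe9  0x4b  0x15  0x9b  0x2e ]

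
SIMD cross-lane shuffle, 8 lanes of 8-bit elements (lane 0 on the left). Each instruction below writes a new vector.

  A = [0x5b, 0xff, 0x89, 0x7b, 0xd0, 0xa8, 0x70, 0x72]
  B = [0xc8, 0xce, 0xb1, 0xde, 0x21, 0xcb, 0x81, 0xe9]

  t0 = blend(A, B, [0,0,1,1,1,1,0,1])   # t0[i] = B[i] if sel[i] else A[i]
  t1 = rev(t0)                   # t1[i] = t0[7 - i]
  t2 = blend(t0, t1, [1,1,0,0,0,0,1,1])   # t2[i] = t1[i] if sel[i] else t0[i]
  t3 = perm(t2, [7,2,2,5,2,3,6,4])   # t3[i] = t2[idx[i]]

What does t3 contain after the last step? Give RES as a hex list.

RES = [0x5b, 0xb1, 0xb1, 0xcb, 0xb1, 0xde, 0xff, 0x21]

t0 = [0x5b, 0xff, 0xb1, 0xde, 0x21, 0xcb, 0x70, 0xe9]
t1 = [0xe9, 0x70, 0xcb, 0x21, 0xde, 0xb1, 0xff, 0x5b]
t2 = [0xe9, 0x70, 0xb1, 0xde, 0x21, 0xcb, 0xff, 0x5b]
t3 = [0x5b, 0xb1, 0xb1, 0xcb, 0xb1, 0xde, 0xff, 0x21]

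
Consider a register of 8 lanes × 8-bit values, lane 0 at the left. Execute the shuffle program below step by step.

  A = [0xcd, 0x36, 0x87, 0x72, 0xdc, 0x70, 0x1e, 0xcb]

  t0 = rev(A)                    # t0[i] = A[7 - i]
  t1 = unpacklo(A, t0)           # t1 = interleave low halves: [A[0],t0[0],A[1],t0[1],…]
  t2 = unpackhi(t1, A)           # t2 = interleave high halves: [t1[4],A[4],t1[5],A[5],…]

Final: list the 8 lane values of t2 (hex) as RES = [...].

  t0: cb 1e 70 dc 72 87 36 cd
  t1: cd cb 36 1e 87 70 72 dc
  t2: 87 dc 70 70 72 1e dc cb

RES = [ 0x87  0xdc  0x70  0x70  0x72  0x1e  0xdc  0xcb ]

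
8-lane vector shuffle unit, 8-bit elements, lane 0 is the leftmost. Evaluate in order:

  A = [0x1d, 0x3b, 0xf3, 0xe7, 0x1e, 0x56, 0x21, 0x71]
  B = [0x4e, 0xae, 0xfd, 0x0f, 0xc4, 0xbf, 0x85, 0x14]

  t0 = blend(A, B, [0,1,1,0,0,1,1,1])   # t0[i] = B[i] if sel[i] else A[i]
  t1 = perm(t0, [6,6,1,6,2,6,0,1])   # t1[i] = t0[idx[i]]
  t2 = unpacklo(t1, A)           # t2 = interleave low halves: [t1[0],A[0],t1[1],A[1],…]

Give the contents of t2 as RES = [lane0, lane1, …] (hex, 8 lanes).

→ t0 |1d|ae|fd|e7|1e|bf|85|14|
→ t1 |85|85|ae|85|fd|85|1d|ae|
→ t2 |85|1d|85|3b|ae|f3|85|e7|

RES = [0x85, 0x1d, 0x85, 0x3b, 0xae, 0xf3, 0x85, 0xe7]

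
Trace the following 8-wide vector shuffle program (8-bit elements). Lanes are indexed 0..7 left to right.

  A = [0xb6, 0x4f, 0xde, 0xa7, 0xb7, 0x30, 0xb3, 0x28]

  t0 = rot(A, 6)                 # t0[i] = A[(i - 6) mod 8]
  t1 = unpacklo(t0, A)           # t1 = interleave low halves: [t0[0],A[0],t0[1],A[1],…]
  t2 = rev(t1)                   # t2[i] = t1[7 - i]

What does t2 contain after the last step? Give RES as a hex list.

→ t0 |de|a7|b7|30|b3|28|b6|4f|
→ t1 |de|b6|a7|4f|b7|de|30|a7|
→ t2 |a7|30|de|b7|4f|a7|b6|de|

RES = [0xa7, 0x30, 0xde, 0xb7, 0x4f, 0xa7, 0xb6, 0xde]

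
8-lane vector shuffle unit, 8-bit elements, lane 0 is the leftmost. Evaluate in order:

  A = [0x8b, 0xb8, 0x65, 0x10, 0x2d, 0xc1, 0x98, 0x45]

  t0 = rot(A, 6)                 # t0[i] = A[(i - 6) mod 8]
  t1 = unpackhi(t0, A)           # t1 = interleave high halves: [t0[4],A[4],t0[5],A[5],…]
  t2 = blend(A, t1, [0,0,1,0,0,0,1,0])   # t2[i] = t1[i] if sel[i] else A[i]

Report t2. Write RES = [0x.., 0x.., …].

→ t0 |65|10|2d|c1|98|45|8b|b8|
→ t1 |98|2d|45|c1|8b|98|b8|45|
→ t2 |8b|b8|45|10|2d|c1|b8|45|

RES = [ 0x8b  0xb8  0x45  0x10  0x2d  0xc1  0xb8  0x45 ]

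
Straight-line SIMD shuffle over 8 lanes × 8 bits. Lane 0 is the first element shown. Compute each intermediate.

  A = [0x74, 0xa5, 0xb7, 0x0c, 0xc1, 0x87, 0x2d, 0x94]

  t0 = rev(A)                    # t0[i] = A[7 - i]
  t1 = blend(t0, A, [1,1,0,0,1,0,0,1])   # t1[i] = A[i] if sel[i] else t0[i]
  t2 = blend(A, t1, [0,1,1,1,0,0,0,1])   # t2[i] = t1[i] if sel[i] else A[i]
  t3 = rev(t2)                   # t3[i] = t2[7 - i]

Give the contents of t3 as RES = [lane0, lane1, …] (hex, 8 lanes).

RES = [0x94, 0x2d, 0x87, 0xc1, 0xc1, 0x87, 0xa5, 0x74]

t0 = [0x94, 0x2d, 0x87, 0xc1, 0x0c, 0xb7, 0xa5, 0x74]
t1 = [0x74, 0xa5, 0x87, 0xc1, 0xc1, 0xb7, 0xa5, 0x94]
t2 = [0x74, 0xa5, 0x87, 0xc1, 0xc1, 0x87, 0x2d, 0x94]
t3 = [0x94, 0x2d, 0x87, 0xc1, 0xc1, 0x87, 0xa5, 0x74]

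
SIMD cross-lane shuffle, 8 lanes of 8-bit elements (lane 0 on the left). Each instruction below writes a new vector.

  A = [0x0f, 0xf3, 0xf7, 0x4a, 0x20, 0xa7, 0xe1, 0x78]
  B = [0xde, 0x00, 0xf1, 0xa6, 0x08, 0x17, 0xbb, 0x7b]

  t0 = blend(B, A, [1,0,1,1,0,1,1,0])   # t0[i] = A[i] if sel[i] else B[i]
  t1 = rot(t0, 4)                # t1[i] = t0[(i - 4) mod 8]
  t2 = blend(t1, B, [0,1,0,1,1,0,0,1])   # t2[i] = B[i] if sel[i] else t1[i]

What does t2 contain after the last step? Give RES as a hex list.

  t0: 0f 00 f7 4a 08 a7 e1 7b
  t1: 08 a7 e1 7b 0f 00 f7 4a
  t2: 08 00 e1 a6 08 00 f7 7b

RES = [ 0x08  0x00  0xe1  0xa6  0x08  0x00  0xf7  0x7b ]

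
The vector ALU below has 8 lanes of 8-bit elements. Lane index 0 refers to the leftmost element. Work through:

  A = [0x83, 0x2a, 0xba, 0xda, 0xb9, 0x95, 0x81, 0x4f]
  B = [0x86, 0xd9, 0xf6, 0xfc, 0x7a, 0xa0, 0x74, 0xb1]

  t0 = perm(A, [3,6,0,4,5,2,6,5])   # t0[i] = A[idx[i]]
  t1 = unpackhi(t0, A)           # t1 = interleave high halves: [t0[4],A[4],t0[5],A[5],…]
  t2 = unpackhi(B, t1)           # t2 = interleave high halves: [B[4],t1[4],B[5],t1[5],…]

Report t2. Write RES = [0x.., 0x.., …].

t0 = [0xda, 0x81, 0x83, 0xb9, 0x95, 0xba, 0x81, 0x95]
t1 = [0x95, 0xb9, 0xba, 0x95, 0x81, 0x81, 0x95, 0x4f]
t2 = [0x7a, 0x81, 0xa0, 0x81, 0x74, 0x95, 0xb1, 0x4f]

RES = [ 0x7a  0x81  0xa0  0x81  0x74  0x95  0xb1  0x4f ]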